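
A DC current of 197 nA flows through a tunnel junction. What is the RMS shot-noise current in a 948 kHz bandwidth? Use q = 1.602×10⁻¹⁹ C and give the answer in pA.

I_n = √(2qI·B)
2qI·B = 2 × 1.602×10⁻¹⁹ × 1.97×10⁻⁷ × 9.48×10⁵ = 5.98×10⁻²⁰ A²
I_n = √(5.98×10⁻²⁰) = 2.45×10⁻¹⁰ A = 245 pA

245 pA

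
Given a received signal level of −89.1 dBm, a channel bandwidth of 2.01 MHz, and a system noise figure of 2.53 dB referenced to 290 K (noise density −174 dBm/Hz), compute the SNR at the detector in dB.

Noise floor: N = −174 + 10 log₁₀(B) + NF
10 log₁₀(2.01×10⁶) = 63.03 dB
N = −174 + 63.03 + 2.53 = −108.44 dBm
SNR = P_sig − N = −89.1 − (−108.44) = 19.34 dB → 19.3 dB

19.3 dB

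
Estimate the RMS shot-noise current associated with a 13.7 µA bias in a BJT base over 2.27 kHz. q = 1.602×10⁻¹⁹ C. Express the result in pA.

99.8 pA

I_n = √(2qI·B)
2qI·B = 2 × 1.602×10⁻¹⁹ × 1.37×10⁻⁵ × 2.27×10³ = 9.96×10⁻²¹ A²
I_n = √(9.96×10⁻²¹) = 9.98×10⁻¹¹ A = 99.8 pA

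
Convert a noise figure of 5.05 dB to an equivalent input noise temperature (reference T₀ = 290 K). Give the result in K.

F = 10^(5.05/10) = 3.1989
T_e = (F − 1)·T₀ = (3.1989 − 1) × 290 = 638 K

638 K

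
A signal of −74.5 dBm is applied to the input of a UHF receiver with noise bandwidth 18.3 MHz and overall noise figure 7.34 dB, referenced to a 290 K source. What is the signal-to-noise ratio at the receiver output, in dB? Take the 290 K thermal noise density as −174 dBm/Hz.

19.5 dB

Noise floor: N = −174 + 10 log₁₀(B) + NF
10 log₁₀(1.83×10⁷) = 72.62 dB
N = −174 + 72.62 + 7.34 = −94.04 dBm
SNR = P_sig − N = −74.5 − (−94.04) = 19.54 dB → 19.5 dB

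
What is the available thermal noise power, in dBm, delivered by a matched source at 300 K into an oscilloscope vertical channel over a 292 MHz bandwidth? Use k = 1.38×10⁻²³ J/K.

P_n = kTB = 1.38×10⁻²³ × 300 × 2.92×10⁸ = 1.21×10⁻¹² W
In dBm: 10 log₁₀(1.21×10⁻¹² / 10⁻³) = −89.2 dBm

−89.2 dBm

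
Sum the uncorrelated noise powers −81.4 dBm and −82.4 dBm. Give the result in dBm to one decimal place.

Convert to linear, add, convert back:
P₁ = 7.24×10⁻¹² W, P₂ = 5.75×10⁻¹² W
P_tot = 1.30×10⁻¹¹ W → 10 log₁₀(P_tot / 10⁻³) = −78.9 dBm

−78.9 dBm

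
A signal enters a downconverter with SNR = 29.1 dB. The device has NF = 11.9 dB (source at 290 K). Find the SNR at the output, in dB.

17.2 dB

By definition F = SNR_in/SNR_out, so in dB: SNR_out = SNR_in − NF
SNR_out = 29.1 − 11.9 = 17.2 dB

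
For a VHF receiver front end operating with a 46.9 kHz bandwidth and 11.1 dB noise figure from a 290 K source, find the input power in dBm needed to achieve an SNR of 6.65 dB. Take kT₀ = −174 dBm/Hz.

−109.5 dBm

Sensitivity = −174 + 10 log₁₀(B) + NF + SNR_min
= −174 + 46.71 + 11.1 + 6.65
= −109.54 dBm → −109.5 dBm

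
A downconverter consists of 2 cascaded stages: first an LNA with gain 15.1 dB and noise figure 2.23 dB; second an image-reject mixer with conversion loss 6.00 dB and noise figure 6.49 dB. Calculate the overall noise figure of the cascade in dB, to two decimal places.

2.50 dB

Convert to linear (a loss of L dB is a gain of −L dB): F_i = 10^(NF_i/10), G_i = 10^(G_i,dB/10)
  Stage 1: F_1 = 10^(2.23/10) = 1.671, G_1 = 10^(15.1/10) = 32.36
  Stage 2: F_2 = 10^(6.49/10) = 4.457, G_2 = 10^(−6.00/10) = 0.2512
Friis cascade:
  F = 1.671 + (4.457 − 1)/32.36 = 1.778
NF = 10 log₁₀(1.778) = 2.50 dB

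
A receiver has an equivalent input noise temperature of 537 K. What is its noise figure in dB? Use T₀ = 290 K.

4.55 dB

F = 1 + T_e/T₀ = 1 + 537/290 = 2.85172
NF = 10 log₁₀(2.85172) = 4.55 dB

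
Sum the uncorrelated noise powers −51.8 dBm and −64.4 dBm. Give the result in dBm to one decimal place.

Convert to linear, add, convert back:
P₁ = 6.61×10⁻⁹ W, P₂ = 3.63×10⁻¹⁰ W
P_tot = 6.97×10⁻⁹ W → 10 log₁₀(P_tot / 10⁻³) = −51.6 dBm

−51.6 dBm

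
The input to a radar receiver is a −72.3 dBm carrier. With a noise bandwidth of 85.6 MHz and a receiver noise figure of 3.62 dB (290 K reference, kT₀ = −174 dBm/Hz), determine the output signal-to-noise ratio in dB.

18.8 dB

Noise floor: N = −174 + 10 log₁₀(B) + NF
10 log₁₀(8.56×10⁷) = 79.32 dB
N = −174 + 79.32 + 3.62 = −91.06 dBm
SNR = P_sig − N = −72.3 − (−91.06) = 18.76 dB → 18.8 dB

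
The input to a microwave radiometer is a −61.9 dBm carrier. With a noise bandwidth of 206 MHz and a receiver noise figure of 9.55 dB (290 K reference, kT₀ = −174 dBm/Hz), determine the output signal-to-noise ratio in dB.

19.4 dB

Noise floor: N = −174 + 10 log₁₀(B) + NF
10 log₁₀(2.06×10⁸) = 83.14 dB
N = −174 + 83.14 + 9.55 = −81.31 dBm
SNR = P_sig − N = −61.9 − (−81.31) = 19.41 dB → 19.4 dB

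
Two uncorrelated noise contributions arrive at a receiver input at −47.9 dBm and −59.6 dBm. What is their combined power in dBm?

−47.6 dBm

Convert to linear, add, convert back:
P₁ = 1.62×10⁻⁸ W, P₂ = 1.10×10⁻⁹ W
P_tot = 1.73×10⁻⁸ W → 10 log₁₀(P_tot / 10⁻³) = −47.6 dBm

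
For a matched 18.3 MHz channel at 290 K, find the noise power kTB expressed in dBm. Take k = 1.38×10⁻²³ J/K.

−101.4 dBm

P_n = kTB = 1.38×10⁻²³ × 290 × 1.83×10⁷ = 7.32×10⁻¹⁴ W
In dBm: 10 log₁₀(7.32×10⁻¹⁴ / 10⁻³) = −101.4 dBm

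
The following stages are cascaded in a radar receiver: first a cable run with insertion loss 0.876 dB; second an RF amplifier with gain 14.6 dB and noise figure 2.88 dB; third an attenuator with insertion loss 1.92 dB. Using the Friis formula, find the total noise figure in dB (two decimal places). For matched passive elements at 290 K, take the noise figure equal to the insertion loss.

Convert to linear (a loss of L dB is a gain of −L dB): F_i = 10^(NF_i/10), G_i = 10^(G_i,dB/10)
  Stage 1: F_1 = 10^(0.876/10) = 1.223, G_1 = 10^(−0.876/10) = 0.8173
  Stage 2: F_2 = 10^(2.88/10) = 1.941, G_2 = 10^(14.6/10) = 28.84
  Stage 3: F_3 = 10^(1.92/10) = 1.556, G_3 = 10^(−1.92/10) = 0.6427
Friis cascade:
  F = 1.223 + (1.941 − 1)/0.8173 + (1.556 − 1)/23.57 = 2.398
NF = 10 log₁₀(2.398) = 3.80 dB

3.80 dB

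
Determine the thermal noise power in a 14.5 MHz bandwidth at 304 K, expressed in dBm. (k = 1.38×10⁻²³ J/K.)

P_n = kTB = 1.38×10⁻²³ × 304 × 1.45×10⁷ = 6.08×10⁻¹⁴ W
In dBm: 10 log₁₀(6.08×10⁻¹⁴ / 10⁻³) = −102.2 dBm

−102.2 dBm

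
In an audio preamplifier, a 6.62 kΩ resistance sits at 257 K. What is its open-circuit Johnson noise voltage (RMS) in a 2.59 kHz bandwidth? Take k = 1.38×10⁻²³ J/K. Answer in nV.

493 nV

V_n = √(4kTRB)
4kTRB = 4 × 1.38×10⁻²³ × 257 × 6.62×10³ × 2.59×10³ = 2.43×10⁻¹³ V²
V_n = √(2.43×10⁻¹³) = 4.93×10⁻⁷ V = 493 nV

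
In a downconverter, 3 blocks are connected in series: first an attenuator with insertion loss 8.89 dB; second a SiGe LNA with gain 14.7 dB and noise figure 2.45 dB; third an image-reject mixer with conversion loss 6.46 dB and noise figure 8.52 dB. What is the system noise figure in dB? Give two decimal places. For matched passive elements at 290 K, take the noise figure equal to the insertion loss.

11.82 dB

Convert to linear (a loss of L dB is a gain of −L dB): F_i = 10^(NF_i/10), G_i = 10^(G_i,dB/10)
  Stage 1: F_1 = 10^(8.89/10) = 7.745, G_1 = 10^(−8.89/10) = 0.1291
  Stage 2: F_2 = 10^(2.45/10) = 1.758, G_2 = 10^(14.7/10) = 29.51
  Stage 3: F_3 = 10^(8.52/10) = 7.112, G_3 = 10^(−6.46/10) = 0.2259
Friis cascade:
  F = 7.745 + (1.758 − 1)/0.1291 + (7.112 − 1)/3.811 = 15.22
NF = 10 log₁₀(15.22) = 11.82 dB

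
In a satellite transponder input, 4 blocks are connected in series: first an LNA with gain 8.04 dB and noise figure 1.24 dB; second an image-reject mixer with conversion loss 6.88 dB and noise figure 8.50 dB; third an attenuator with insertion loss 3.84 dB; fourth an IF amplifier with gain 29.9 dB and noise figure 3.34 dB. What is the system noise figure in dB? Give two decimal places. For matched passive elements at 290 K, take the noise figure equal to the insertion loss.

7.42 dB

Convert to linear (a loss of L dB is a gain of −L dB): F_i = 10^(NF_i/10), G_i = 10^(G_i,dB/10)
  Stage 1: F_1 = 10^(1.24/10) = 1.330, G_1 = 10^(8.04/10) = 6.368
  Stage 2: F_2 = 10^(8.50/10) = 7.079, G_2 = 10^(−6.88/10) = 0.2051
  Stage 3: F_3 = 10^(3.84/10) = 2.421, G_3 = 10^(−3.84/10) = 0.4130
  Stage 4: F_4 = 10^(3.34/10) = 2.158, G_4 = 10^(29.9/10) = 977.2
Friis cascade:
  F = 1.330 + (7.079 − 1)/6.368 + (2.421 − 1)/1.306 + (2.158 − 1)/0.5395 = 5.519
NF = 10 log₁₀(5.519) = 7.42 dB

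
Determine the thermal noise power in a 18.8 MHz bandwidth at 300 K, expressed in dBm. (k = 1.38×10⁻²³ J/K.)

P_n = kTB = 1.38×10⁻²³ × 300 × 1.88×10⁷ = 7.78×10⁻¹⁴ W
In dBm: 10 log₁₀(7.78×10⁻¹⁴ / 10⁻³) = −101.1 dBm

−101.1 dBm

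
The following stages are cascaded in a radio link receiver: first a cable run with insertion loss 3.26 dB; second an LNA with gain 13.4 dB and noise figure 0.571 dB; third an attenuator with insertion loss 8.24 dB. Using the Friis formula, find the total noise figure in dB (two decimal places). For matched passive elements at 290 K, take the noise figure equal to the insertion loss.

4.72 dB

Convert to linear (a loss of L dB is a gain of −L dB): F_i = 10^(NF_i/10), G_i = 10^(G_i,dB/10)
  Stage 1: F_1 = 10^(3.26/10) = 2.118, G_1 = 10^(−3.26/10) = 0.4721
  Stage 2: F_2 = 10^(0.571/10) = 1.141, G_2 = 10^(13.4/10) = 21.88
  Stage 3: F_3 = 10^(8.24/10) = 6.668, G_3 = 10^(−8.24/10) = 0.1500
Friis cascade:
  F = 2.118 + (1.141 − 1)/0.4721 + (6.668 − 1)/10.33 = 2.965
NF = 10 log₁₀(2.965) = 4.72 dB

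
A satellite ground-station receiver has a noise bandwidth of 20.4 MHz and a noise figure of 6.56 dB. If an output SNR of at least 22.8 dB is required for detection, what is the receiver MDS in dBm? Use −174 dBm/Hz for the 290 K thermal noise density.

−71.5 dBm

Sensitivity = −174 + 10 log₁₀(B) + NF + SNR_min
= −174 + 73.1 + 6.56 + 22.8
= −71.54 dBm → −71.5 dBm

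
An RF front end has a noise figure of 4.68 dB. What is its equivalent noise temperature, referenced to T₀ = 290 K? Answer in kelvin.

562 K

F = 10^(4.68/10) = 2.93765
T_e = (F − 1)·T₀ = (2.93765 − 1) × 290 = 562 K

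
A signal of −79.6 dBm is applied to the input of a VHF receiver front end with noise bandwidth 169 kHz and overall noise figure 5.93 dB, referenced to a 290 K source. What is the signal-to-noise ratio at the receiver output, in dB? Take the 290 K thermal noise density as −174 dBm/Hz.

Noise floor: N = −174 + 10 log₁₀(B) + NF
10 log₁₀(1.69×10⁵) = 52.28 dB
N = −174 + 52.28 + 5.93 = −115.79 dBm
SNR = P_sig − N = −79.6 − (−115.79) = 36.19 dB → 36.2 dB

36.2 dB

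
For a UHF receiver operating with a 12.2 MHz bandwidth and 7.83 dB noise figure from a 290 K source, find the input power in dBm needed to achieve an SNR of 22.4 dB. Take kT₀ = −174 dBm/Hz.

Sensitivity = −174 + 10 log₁₀(B) + NF + SNR_min
= −174 + 70.86 + 7.83 + 22.4
= −72.91 dBm → −72.9 dBm

−72.9 dBm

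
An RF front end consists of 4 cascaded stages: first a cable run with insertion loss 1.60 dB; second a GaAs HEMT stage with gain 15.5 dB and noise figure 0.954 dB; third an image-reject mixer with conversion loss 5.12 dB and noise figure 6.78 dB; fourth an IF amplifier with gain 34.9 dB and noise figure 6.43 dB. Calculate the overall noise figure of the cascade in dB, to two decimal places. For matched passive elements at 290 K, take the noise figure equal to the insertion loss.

Convert to linear (a loss of L dB is a gain of −L dB): F_i = 10^(NF_i/10), G_i = 10^(G_i,dB/10)
  Stage 1: F_1 = 10^(1.60/10) = 1.445, G_1 = 10^(−1.60/10) = 0.6918
  Stage 2: F_2 = 10^(0.954/10) = 1.246, G_2 = 10^(15.5/10) = 35.48
  Stage 3: F_3 = 10^(6.78/10) = 4.764, G_3 = 10^(−5.12/10) = 0.3076
  Stage 4: F_4 = 10^(6.43/10) = 4.395, G_4 = 10^(34.9/10) = 3090
Friis cascade:
  F = 1.445 + (1.246 − 1)/0.6918 + (4.764 − 1)/24.55 + (4.395 − 1)/7.551 = 2.404
NF = 10 log₁₀(2.404) = 3.81 dB

3.81 dB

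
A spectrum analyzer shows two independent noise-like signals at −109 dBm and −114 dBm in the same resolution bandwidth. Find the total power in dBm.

−107.8 dBm

Convert to linear, add, convert back:
P₁ = 1.26×10⁻¹⁴ W, P₂ = 3.98×10⁻¹⁵ W
P_tot = 1.66×10⁻¹⁴ W → 10 log₁₀(P_tot / 10⁻³) = −107.8 dBm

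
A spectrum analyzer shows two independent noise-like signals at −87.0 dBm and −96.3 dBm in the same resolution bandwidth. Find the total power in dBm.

Convert to linear, add, convert back:
P₁ = 2.00×10⁻¹² W, P₂ = 2.34×10⁻¹³ W
P_tot = 2.23×10⁻¹² W → 10 log₁₀(P_tot / 10⁻³) = −86.5 dBm

−86.5 dBm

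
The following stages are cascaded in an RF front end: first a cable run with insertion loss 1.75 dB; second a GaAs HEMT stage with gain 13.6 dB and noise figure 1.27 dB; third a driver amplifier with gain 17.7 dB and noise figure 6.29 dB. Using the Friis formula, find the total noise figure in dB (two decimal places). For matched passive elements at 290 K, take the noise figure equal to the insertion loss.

3.46 dB

Convert to linear (a loss of L dB is a gain of −L dB): F_i = 10^(NF_i/10), G_i = 10^(G_i,dB/10)
  Stage 1: F_1 = 10^(1.75/10) = 1.496, G_1 = 10^(−1.75/10) = 0.6683
  Stage 2: F_2 = 10^(1.27/10) = 1.340, G_2 = 10^(13.6/10) = 22.91
  Stage 3: F_3 = 10^(6.29/10) = 4.256, G_3 = 10^(17.7/10) = 58.88
Friis cascade:
  F = 1.496 + (1.340 − 1)/0.6683 + (4.256 − 1)/15.31 = 2.217
NF = 10 log₁₀(2.217) = 3.46 dB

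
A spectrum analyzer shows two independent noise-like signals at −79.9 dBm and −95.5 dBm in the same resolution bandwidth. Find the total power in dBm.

Convert to linear, add, convert back:
P₁ = 1.02×10⁻¹¹ W, P₂ = 2.82×10⁻¹³ W
P_tot = 1.05×10⁻¹¹ W → 10 log₁₀(P_tot / 10⁻³) = −79.8 dBm

−79.8 dBm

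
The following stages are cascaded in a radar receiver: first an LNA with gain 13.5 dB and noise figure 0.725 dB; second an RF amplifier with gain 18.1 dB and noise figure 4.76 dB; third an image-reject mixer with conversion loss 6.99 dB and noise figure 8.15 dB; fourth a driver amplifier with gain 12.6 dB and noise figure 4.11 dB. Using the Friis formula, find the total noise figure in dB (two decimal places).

Convert to linear (a loss of L dB is a gain of −L dB): F_i = 10^(NF_i/10), G_i = 10^(G_i,dB/10)
  Stage 1: F_1 = 10^(0.725/10) = 1.182, G_1 = 10^(13.5/10) = 22.39
  Stage 2: F_2 = 10^(4.76/10) = 2.992, G_2 = 10^(18.1/10) = 64.57
  Stage 3: F_3 = 10^(8.15/10) = 6.531, G_3 = 10^(−6.99/10) = 0.2000
  Stage 4: F_4 = 10^(4.11/10) = 2.576, G_4 = 10^(12.6/10) = 18.20
Friis cascade:
  F = 1.182 + (2.992 − 1)/22.39 + (6.531 − 1)/1445 + (2.576 − 1)/289.1 = 1.280
NF = 10 log₁₀(1.280) = 1.07 dB

1.07 dB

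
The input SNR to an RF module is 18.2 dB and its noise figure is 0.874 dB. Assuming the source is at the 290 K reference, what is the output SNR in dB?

17.326 dB

By definition F = SNR_in/SNR_out, so in dB: SNR_out = SNR_in − NF
SNR_out = 18.2 − 0.874 = 17.326 dB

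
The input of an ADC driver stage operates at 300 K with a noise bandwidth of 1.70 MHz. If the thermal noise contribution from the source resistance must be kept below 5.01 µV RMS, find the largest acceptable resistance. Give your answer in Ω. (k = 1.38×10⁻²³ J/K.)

892 Ω

Johnson–Nyquist: V_n = √(4kTRB) ⇒ R = V_n² / (4kTB)
4kTB = 4 × 1.38×10⁻²³ × 300 × 1.70×10⁶ = 2.82×10⁻¹⁴
R = (5.01×10⁻⁶)² / 2.82×10⁻¹⁴ = 8.92×10² Ω = 892 Ω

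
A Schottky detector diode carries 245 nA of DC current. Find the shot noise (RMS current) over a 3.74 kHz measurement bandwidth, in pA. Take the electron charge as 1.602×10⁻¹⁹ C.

I_n = √(2qI·B)
2qI·B = 2 × 1.602×10⁻¹⁹ × 2.45×10⁻⁷ × 3.74×10³ = 2.94×10⁻²² A²
I_n = √(2.94×10⁻²²) = 1.71×10⁻¹¹ A = 17.1 pA

17.1 pA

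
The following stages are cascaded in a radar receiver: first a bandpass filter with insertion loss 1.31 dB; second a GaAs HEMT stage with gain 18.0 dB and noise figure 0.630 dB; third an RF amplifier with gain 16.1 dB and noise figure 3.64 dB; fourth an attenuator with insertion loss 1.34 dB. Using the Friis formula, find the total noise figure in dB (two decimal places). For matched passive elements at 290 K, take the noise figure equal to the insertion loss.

Convert to linear (a loss of L dB is a gain of −L dB): F_i = 10^(NF_i/10), G_i = 10^(G_i,dB/10)
  Stage 1: F_1 = 10^(1.31/10) = 1.352, G_1 = 10^(−1.31/10) = 0.7396
  Stage 2: F_2 = 10^(0.630/10) = 1.156, G_2 = 10^(18.0/10) = 63.10
  Stage 3: F_3 = 10^(3.64/10) = 2.312, G_3 = 10^(16.1/10) = 40.74
  Stage 4: F_4 = 10^(1.34/10) = 1.361, G_4 = 10^(−1.34/10) = 0.7345
Friis cascade:
  F = 1.352 + (1.156 − 1)/0.7396 + (2.312 − 1)/46.67 + (1.361 − 1)/1901 = 1.591
NF = 10 log₁₀(1.591) = 2.02 dB

2.02 dB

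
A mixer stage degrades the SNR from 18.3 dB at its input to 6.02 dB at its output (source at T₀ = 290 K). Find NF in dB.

NF (dB) = SNR_in(dB) − SNR_out(dB) when the source is at T₀
NF = 18.3 − 6.02 = 12.28 dB

12.28 dB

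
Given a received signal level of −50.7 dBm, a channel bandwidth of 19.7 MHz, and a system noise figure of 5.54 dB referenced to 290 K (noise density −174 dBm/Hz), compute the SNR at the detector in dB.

44.8 dB

Noise floor: N = −174 + 10 log₁₀(B) + NF
10 log₁₀(1.97×10⁷) = 72.94 dB
N = −174 + 72.94 + 5.54 = −95.52 dBm
SNR = P_sig − N = −50.7 − (−95.52) = 44.82 dB → 44.8 dB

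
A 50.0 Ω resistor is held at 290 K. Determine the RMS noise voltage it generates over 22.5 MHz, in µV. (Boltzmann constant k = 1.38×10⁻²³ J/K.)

V_n = √(4kTRB)
4kTRB = 4 × 1.38×10⁻²³ × 290 × 5.00×10¹ × 2.25×10⁷ = 1.80×10⁻¹¹ V²
V_n = √(1.80×10⁻¹¹) = 4.24×10⁻⁶ V = 4.24 µV

4.24 µV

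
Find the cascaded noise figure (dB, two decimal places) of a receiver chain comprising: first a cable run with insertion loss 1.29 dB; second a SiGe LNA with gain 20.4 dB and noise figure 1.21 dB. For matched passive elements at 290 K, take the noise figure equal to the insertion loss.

2.50 dB

Convert to linear (a loss of L dB is a gain of −L dB): F_i = 10^(NF_i/10), G_i = 10^(G_i,dB/10)
  Stage 1: F_1 = 10^(1.29/10) = 1.346, G_1 = 10^(−1.29/10) = 0.7430
  Stage 2: F_2 = 10^(1.21/10) = 1.321, G_2 = 10^(20.4/10) = 109.6
Friis cascade:
  F = 1.346 + (1.321 − 1)/0.7430 = 1.778
NF = 10 log₁₀(1.778) = 2.50 dB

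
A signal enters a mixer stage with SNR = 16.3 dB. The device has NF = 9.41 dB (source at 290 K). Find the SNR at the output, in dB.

By definition F = SNR_in/SNR_out, so in dB: SNR_out = SNR_in − NF
SNR_out = 16.3 − 9.41 = 6.89 dB

6.89 dB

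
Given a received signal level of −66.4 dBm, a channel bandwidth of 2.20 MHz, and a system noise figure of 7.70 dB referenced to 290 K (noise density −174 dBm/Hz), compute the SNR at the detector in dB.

36.5 dB

Noise floor: N = −174 + 10 log₁₀(B) + NF
10 log₁₀(2.20×10⁶) = 63.42 dB
N = −174 + 63.42 + 7.70 = −102.88 dBm
SNR = P_sig − N = −66.4 − (−102.88) = 36.48 dB → 36.5 dB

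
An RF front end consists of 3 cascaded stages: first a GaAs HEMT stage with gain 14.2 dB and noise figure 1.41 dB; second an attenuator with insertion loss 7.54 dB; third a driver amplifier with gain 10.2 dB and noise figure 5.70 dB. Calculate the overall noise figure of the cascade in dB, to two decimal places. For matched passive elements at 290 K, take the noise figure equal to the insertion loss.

Convert to linear (a loss of L dB is a gain of −L dB): F_i = 10^(NF_i/10), G_i = 10^(G_i,dB/10)
  Stage 1: F_1 = 10^(1.41/10) = 1.384, G_1 = 10^(14.2/10) = 26.30
  Stage 2: F_2 = 10^(7.54/10) = 5.675, G_2 = 10^(−7.54/10) = 0.1762
  Stage 3: F_3 = 10^(5.70/10) = 3.715, G_3 = 10^(10.2/10) = 10.47
Friis cascade:
  F = 1.384 + (5.675 − 1)/26.30 + (3.715 − 1)/4.634 = 2.147
NF = 10 log₁₀(2.147) = 3.32 dB

3.32 dB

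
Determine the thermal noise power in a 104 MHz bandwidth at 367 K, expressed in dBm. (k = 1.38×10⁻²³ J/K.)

P_n = kTB = 1.38×10⁻²³ × 367 × 1.04×10⁸ = 5.27×10⁻¹³ W
In dBm: 10 log₁₀(5.27×10⁻¹³ / 10⁻³) = −92.8 dBm

−92.8 dBm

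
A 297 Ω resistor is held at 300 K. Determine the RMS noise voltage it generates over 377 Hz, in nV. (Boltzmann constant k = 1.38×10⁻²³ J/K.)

43.1 nV

V_n = √(4kTRB)
4kTRB = 4 × 1.38×10⁻²³ × 300 × 2.97×10² × 3.77×10² = 1.85×10⁻¹⁵ V²
V_n = √(1.85×10⁻¹⁵) = 4.31×10⁻⁸ V = 43.1 nV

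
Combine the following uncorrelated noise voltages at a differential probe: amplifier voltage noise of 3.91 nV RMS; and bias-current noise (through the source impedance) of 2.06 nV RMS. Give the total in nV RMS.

Uncorrelated sources add in power (mean-square): V_tot = √(ΣV_i²)
V_tot = √[(3.91×10⁻⁹)² + (2.06×10⁻⁹)²] = 4.42×10⁻⁹ V = 4.42 nV

4.42 nV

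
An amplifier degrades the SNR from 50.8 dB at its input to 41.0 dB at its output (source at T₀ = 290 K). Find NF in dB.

9.8 dB

NF (dB) = SNR_in(dB) − SNR_out(dB) when the source is at T₀
NF = 50.8 − 41.0 = 9.8 dB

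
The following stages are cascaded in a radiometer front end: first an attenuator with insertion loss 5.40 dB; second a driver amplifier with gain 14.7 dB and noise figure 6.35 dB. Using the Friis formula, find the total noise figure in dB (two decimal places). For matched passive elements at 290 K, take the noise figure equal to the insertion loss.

Convert to linear (a loss of L dB is a gain of −L dB): F_i = 10^(NF_i/10), G_i = 10^(G_i,dB/10)
  Stage 1: F_1 = 10^(5.40/10) = 3.467, G_1 = 10^(−5.40/10) = 0.2884
  Stage 2: F_2 = 10^(6.35/10) = 4.315, G_2 = 10^(14.7/10) = 29.51
Friis cascade:
  F = 3.467 + (4.315 − 1)/0.2884 = 14.96
NF = 10 log₁₀(14.96) = 11.75 dB

11.75 dB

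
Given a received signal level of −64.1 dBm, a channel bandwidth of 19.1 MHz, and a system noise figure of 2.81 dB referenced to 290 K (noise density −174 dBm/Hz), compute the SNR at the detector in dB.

Noise floor: N = −174 + 10 log₁₀(B) + NF
10 log₁₀(1.91×10⁷) = 72.81 dB
N = −174 + 72.81 + 2.81 = −98.38 dBm
SNR = P_sig − N = −64.1 − (−98.38) = 34.28 dB → 34.3 dB

34.3 dB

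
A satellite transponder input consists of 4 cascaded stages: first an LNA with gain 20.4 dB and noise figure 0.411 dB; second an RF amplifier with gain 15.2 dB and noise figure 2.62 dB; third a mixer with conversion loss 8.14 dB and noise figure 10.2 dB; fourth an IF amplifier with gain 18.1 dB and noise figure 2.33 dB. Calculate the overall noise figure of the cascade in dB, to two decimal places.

0.46 dB

Convert to linear (a loss of L dB is a gain of −L dB): F_i = 10^(NF_i/10), G_i = 10^(G_i,dB/10)
  Stage 1: F_1 = 10^(0.411/10) = 1.099, G_1 = 10^(20.4/10) = 109.6
  Stage 2: F_2 = 10^(2.62/10) = 1.828, G_2 = 10^(15.2/10) = 33.11
  Stage 3: F_3 = 10^(10.2/10) = 10.47, G_3 = 10^(−8.14/10) = 0.1535
  Stage 4: F_4 = 10^(2.33/10) = 1.710, G_4 = 10^(18.1/10) = 64.57
Friis cascade:
  F = 1.099 + (1.828 − 1)/109.6 + (10.47 − 1)/3631 + (1.710 − 1)/557.2 = 1.111
NF = 10 log₁₀(1.111) = 0.46 dB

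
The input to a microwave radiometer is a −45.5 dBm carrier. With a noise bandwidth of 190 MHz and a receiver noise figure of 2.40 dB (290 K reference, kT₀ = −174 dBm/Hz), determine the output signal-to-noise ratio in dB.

Noise floor: N = −174 + 10 log₁₀(B) + NF
10 log₁₀(1.90×10⁸) = 82.79 dB
N = −174 + 82.79 + 2.40 = −88.81 dBm
SNR = P_sig − N = −45.5 − (−88.81) = 43.31 dB → 43.3 dB

43.3 dB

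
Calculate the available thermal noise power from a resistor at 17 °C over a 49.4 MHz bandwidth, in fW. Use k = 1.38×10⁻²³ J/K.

198 fW

T = 17 °C + 273.15 = 290.15 K
P_n = kTB = 1.38×10⁻²³ × 290.15 × 4.94×10⁷ = 1.98×10⁻¹³ W = 198 fW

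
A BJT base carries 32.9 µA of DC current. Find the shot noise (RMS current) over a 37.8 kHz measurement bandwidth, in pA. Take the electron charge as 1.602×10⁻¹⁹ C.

631 pA

I_n = √(2qI·B)
2qI·B = 2 × 1.602×10⁻¹⁹ × 3.29×10⁻⁵ × 3.78×10⁴ = 3.98×10⁻¹⁹ A²
I_n = √(3.98×10⁻¹⁹) = 6.31×10⁻¹⁰ A = 631 pA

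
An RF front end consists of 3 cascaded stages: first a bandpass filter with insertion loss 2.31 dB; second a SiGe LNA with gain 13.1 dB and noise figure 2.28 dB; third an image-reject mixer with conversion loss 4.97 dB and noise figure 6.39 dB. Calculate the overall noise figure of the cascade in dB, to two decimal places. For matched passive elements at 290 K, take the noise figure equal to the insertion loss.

Convert to linear (a loss of L dB is a gain of −L dB): F_i = 10^(NF_i/10), G_i = 10^(G_i,dB/10)
  Stage 1: F_1 = 10^(2.31/10) = 1.702, G_1 = 10^(−2.31/10) = 0.5875
  Stage 2: F_2 = 10^(2.28/10) = 1.690, G_2 = 10^(13.1/10) = 20.42
  Stage 3: F_3 = 10^(6.39/10) = 4.355, G_3 = 10^(−4.97/10) = 0.3184
Friis cascade:
  F = 1.702 + (1.690 − 1)/0.5875 + (4.355 − 1)/11.99 = 3.157
NF = 10 log₁₀(3.157) = 4.99 dB

4.99 dB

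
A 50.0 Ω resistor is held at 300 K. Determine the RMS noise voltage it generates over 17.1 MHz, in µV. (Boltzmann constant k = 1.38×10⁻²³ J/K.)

V_n = √(4kTRB)
4kTRB = 4 × 1.38×10⁻²³ × 300 × 5.00×10¹ × 1.71×10⁷ = 1.42×10⁻¹¹ V²
V_n = √(1.42×10⁻¹¹) = 3.76×10⁻⁶ V = 3.76 µV

3.76 µV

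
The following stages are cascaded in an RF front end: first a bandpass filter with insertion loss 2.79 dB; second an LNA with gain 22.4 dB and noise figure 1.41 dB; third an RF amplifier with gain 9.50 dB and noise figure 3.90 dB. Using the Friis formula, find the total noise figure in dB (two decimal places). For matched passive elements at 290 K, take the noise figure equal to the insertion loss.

Convert to linear (a loss of L dB is a gain of −L dB): F_i = 10^(NF_i/10), G_i = 10^(G_i,dB/10)
  Stage 1: F_1 = 10^(2.79/10) = 1.901, G_1 = 10^(−2.79/10) = 0.5260
  Stage 2: F_2 = 10^(1.41/10) = 1.384, G_2 = 10^(22.4/10) = 173.8
  Stage 3: F_3 = 10^(3.90/10) = 2.455, G_3 = 10^(9.50/10) = 8.913
Friis cascade:
  F = 1.901 + (1.384 − 1)/0.5260 + (2.455 − 1)/91.41 = 2.646
NF = 10 log₁₀(2.646) = 4.23 dB

4.23 dB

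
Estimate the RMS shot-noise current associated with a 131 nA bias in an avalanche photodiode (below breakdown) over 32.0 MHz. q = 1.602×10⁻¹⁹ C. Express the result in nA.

I_n = √(2qI·B)
2qI·B = 2 × 1.602×10⁻¹⁹ × 1.31×10⁻⁷ × 3.20×10⁷ = 1.34×10⁻¹⁸ A²
I_n = √(1.34×10⁻¹⁸) = 1.16×10⁻⁹ A = 1.16 nA

1.16 nA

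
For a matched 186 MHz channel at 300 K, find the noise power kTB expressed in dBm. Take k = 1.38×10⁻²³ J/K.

−91.1 dBm

P_n = kTB = 1.38×10⁻²³ × 300 × 1.86×10⁸ = 7.70×10⁻¹³ W
In dBm: 10 log₁₀(7.70×10⁻¹³ / 10⁻³) = −91.1 dBm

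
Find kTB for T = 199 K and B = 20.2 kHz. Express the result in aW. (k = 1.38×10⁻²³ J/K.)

55.5 aW

P_n = kTB = 1.38×10⁻²³ × 199 × 2.02×10⁴ = 5.55×10⁻¹⁷ W = 55.5 aW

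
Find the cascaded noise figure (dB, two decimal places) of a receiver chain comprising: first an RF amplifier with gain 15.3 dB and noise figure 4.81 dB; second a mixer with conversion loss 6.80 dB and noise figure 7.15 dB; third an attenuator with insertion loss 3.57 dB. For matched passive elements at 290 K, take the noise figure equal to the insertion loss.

Convert to linear (a loss of L dB is a gain of −L dB): F_i = 10^(NF_i/10), G_i = 10^(G_i,dB/10)
  Stage 1: F_1 = 10^(4.81/10) = 3.027, G_1 = 10^(15.3/10) = 33.88
  Stage 2: F_2 = 10^(7.15/10) = 5.188, G_2 = 10^(−6.80/10) = 0.2089
  Stage 3: F_3 = 10^(3.57/10) = 2.275, G_3 = 10^(−3.57/10) = 0.4395
Friis cascade:
  F = 3.027 + (5.188 − 1)/33.88 + (2.275 − 1)/7.079 = 3.331
NF = 10 log₁₀(3.331) = 5.23 dB

5.23 dB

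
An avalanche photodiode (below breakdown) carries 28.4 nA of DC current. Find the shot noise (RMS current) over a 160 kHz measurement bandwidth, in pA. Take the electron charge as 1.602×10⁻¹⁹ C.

I_n = √(2qI·B)
2qI·B = 2 × 1.602×10⁻¹⁹ × 2.84×10⁻⁸ × 1.60×10⁵ = 1.46×10⁻²¹ A²
I_n = √(1.46×10⁻²¹) = 3.82×10⁻¹¹ A = 38.2 pA

38.2 pA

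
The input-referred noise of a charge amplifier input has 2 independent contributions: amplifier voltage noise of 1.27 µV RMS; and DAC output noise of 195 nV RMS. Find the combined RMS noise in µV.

Uncorrelated sources add in power (mean-square): V_tot = √(ΣV_i²)
V_tot = √[(1.27×10⁻⁶)² + (1.95×10⁻⁷)²] = 1.28×10⁻⁶ V = 1.28 µV

1.28 µV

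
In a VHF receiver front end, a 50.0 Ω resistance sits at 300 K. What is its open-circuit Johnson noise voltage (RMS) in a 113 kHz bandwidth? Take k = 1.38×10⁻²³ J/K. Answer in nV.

306 nV

V_n = √(4kTRB)
4kTRB = 4 × 1.38×10⁻²³ × 300 × 5.00×10¹ × 1.13×10⁵ = 9.36×10⁻¹⁴ V²
V_n = √(9.36×10⁻¹⁴) = 3.06×10⁻⁷ V = 306 nV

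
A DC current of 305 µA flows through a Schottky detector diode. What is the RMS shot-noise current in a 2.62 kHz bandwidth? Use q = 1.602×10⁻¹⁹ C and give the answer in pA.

506 pA

I_n = √(2qI·B)
2qI·B = 2 × 1.602×10⁻¹⁹ × 3.05×10⁻⁴ × 2.62×10³ = 2.56×10⁻¹⁹ A²
I_n = √(2.56×10⁻¹⁹) = 5.06×10⁻¹⁰ A = 506 pA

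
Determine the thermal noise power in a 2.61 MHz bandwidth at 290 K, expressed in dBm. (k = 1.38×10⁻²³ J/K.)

−109.8 dBm

P_n = kTB = 1.38×10⁻²³ × 290 × 2.61×10⁶ = 1.04×10⁻¹⁴ W
In dBm: 10 log₁₀(1.04×10⁻¹⁴ / 10⁻³) = −109.8 dBm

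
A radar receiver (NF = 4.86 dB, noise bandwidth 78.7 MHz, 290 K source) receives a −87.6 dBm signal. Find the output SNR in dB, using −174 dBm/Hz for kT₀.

2.6 dB

Noise floor: N = −174 + 10 log₁₀(B) + NF
10 log₁₀(7.87×10⁷) = 78.96 dB
N = −174 + 78.96 + 4.86 = −90.18 dBm
SNR = P_sig − N = −87.6 − (−90.18) = 2.58 dB → 2.6 dB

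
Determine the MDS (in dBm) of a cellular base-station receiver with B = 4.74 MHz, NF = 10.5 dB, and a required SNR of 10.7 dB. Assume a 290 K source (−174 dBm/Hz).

Sensitivity = −174 + 10 log₁₀(B) + NF + SNR_min
= −174 + 66.76 + 10.5 + 10.7
= −86.04 dBm → −86.0 dBm

−86.0 dBm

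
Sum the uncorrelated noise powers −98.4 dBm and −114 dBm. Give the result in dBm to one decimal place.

−98.3 dBm

Convert to linear, add, convert back:
P₁ = 1.45×10⁻¹³ W, P₂ = 3.98×10⁻¹⁵ W
P_tot = 1.49×10⁻¹³ W → 10 log₁₀(P_tot / 10⁻³) = −98.3 dBm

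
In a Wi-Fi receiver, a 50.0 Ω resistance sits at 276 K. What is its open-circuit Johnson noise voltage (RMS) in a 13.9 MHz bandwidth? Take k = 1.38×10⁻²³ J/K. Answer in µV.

3.25 µV

V_n = √(4kTRB)
4kTRB = 4 × 1.38×10⁻²³ × 276 × 5.00×10¹ × 1.39×10⁷ = 1.06×10⁻¹¹ V²
V_n = √(1.06×10⁻¹¹) = 3.25×10⁻⁶ V = 3.25 µV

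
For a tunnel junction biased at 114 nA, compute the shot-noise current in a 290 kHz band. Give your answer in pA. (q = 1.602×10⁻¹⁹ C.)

103 pA

I_n = √(2qI·B)
2qI·B = 2 × 1.602×10⁻¹⁹ × 1.14×10⁻⁷ × 2.90×10⁵ = 1.06×10⁻²⁰ A²
I_n = √(1.06×10⁻²⁰) = 1.03×10⁻¹⁰ A = 103 pA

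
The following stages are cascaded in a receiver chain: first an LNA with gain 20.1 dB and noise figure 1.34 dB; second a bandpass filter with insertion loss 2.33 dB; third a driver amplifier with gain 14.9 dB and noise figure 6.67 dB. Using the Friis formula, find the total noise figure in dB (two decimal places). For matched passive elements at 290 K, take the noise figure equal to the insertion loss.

1.55 dB

Convert to linear (a loss of L dB is a gain of −L dB): F_i = 10^(NF_i/10), G_i = 10^(G_i,dB/10)
  Stage 1: F_1 = 10^(1.34/10) = 1.361, G_1 = 10^(20.1/10) = 102.3
  Stage 2: F_2 = 10^(2.33/10) = 1.710, G_2 = 10^(−2.33/10) = 0.5848
  Stage 3: F_3 = 10^(6.67/10) = 4.645, G_3 = 10^(14.9/10) = 30.90
Friis cascade:
  F = 1.361 + (1.710 − 1)/102.3 + (4.645 − 1)/59.84 = 1.429
NF = 10 log₁₀(1.429) = 1.55 dB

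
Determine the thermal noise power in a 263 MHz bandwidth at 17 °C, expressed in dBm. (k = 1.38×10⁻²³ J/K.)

T = 17 °C + 273.15 = 290.15 K
P_n = kTB = 1.38×10⁻²³ × 290.15 × 2.63×10⁸ = 1.05×10⁻¹² W
In dBm: 10 log₁₀(1.05×10⁻¹² / 10⁻³) = −89.8 dBm

−89.8 dBm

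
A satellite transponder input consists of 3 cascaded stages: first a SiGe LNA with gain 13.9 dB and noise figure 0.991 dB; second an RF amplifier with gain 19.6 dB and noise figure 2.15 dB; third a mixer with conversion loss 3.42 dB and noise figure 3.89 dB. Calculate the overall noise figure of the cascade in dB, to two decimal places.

1.08 dB

Convert to linear (a loss of L dB is a gain of −L dB): F_i = 10^(NF_i/10), G_i = 10^(G_i,dB/10)
  Stage 1: F_1 = 10^(0.991/10) = 1.256, G_1 = 10^(13.9/10) = 24.55
  Stage 2: F_2 = 10^(2.15/10) = 1.641, G_2 = 10^(19.6/10) = 91.20
  Stage 3: F_3 = 10^(3.89/10) = 2.449, G_3 = 10^(−3.42/10) = 0.4550
Friis cascade:
  F = 1.256 + (1.641 − 1)/24.55 + (2.449 − 1)/2239 = 1.283
NF = 10 log₁₀(1.283) = 1.08 dB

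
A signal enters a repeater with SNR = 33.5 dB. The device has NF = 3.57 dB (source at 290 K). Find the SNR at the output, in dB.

By definition F = SNR_in/SNR_out, so in dB: SNR_out = SNR_in − NF
SNR_out = 33.5 − 3.57 = 29.93 dB

29.93 dB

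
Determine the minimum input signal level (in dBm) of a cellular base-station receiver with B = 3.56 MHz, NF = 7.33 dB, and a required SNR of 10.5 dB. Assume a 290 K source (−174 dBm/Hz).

−90.7 dBm

Sensitivity = −174 + 10 log₁₀(B) + NF + SNR_min
= −174 + 65.51 + 7.33 + 10.5
= −90.66 dBm → −90.7 dBm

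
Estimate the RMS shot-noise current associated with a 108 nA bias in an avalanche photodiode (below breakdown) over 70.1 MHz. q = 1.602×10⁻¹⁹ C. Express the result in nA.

1.56 nA

I_n = √(2qI·B)
2qI·B = 2 × 1.602×10⁻¹⁹ × 1.08×10⁻⁷ × 7.01×10⁷ = 2.43×10⁻¹⁸ A²
I_n = √(2.43×10⁻¹⁸) = 1.56×10⁻⁹ A = 1.56 nA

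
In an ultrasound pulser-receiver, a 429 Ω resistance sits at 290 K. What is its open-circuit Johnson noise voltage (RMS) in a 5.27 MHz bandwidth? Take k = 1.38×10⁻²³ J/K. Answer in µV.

V_n = √(4kTRB)
4kTRB = 4 × 1.38×10⁻²³ × 290 × 4.29×10² × 5.27×10⁶ = 3.62×10⁻¹¹ V²
V_n = √(3.62×10⁻¹¹) = 6.02×10⁻⁶ V = 6.02 µV

6.02 µV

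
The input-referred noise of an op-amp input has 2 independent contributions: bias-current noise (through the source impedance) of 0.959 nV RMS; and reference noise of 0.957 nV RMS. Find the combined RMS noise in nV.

1.35 nV

Uncorrelated sources add in power (mean-square): V_tot = √(ΣV_i²)
V_tot = √[(9.59×10⁻¹⁰)² + (9.57×10⁻¹⁰)²] = 1.35×10⁻⁹ V = 1.35 nV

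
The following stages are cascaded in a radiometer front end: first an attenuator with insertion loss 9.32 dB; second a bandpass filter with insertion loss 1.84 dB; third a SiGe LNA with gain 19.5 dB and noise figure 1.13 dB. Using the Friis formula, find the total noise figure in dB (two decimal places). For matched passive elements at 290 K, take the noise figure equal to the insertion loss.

Convert to linear (a loss of L dB is a gain of −L dB): F_i = 10^(NF_i/10), G_i = 10^(G_i,dB/10)
  Stage 1: F_1 = 10^(9.32/10) = 8.551, G_1 = 10^(−9.32/10) = 0.1169
  Stage 2: F_2 = 10^(1.84/10) = 1.528, G_2 = 10^(−1.84/10) = 0.6546
  Stage 3: F_3 = 10^(1.13/10) = 1.297, G_3 = 10^(19.5/10) = 89.13
Friis cascade:
  F = 8.551 + (1.528 − 1)/0.1169 + (1.297 − 1)/0.07656 = 16.94
NF = 10 log₁₀(16.94) = 12.29 dB

12.29 dB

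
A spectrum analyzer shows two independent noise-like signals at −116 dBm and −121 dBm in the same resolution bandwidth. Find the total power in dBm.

−114.8 dBm

Convert to linear, add, convert back:
P₁ = 2.51×10⁻¹⁵ W, P₂ = 7.94×10⁻¹⁶ W
P_tot = 3.31×10⁻¹⁵ W → 10 log₁₀(P_tot / 10⁻³) = −114.8 dBm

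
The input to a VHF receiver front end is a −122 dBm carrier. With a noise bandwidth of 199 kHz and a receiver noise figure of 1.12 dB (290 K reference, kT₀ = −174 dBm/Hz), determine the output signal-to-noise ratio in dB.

Noise floor: N = −174 + 10 log₁₀(B) + NF
10 log₁₀(1.99×10⁵) = 52.99 dB
N = −174 + 52.99 + 1.12 = −119.89 dBm
SNR = P_sig − N = −122 − (−119.89) = −2.11 dB → −2.1 dB

−2.1 dB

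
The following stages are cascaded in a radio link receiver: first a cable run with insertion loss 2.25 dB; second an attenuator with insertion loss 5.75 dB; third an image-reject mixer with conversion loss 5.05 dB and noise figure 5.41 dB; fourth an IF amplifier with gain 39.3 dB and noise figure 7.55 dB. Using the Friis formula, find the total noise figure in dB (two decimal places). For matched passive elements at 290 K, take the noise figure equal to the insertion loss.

20.67 dB

Convert to linear (a loss of L dB is a gain of −L dB): F_i = 10^(NF_i/10), G_i = 10^(G_i,dB/10)
  Stage 1: F_1 = 10^(2.25/10) = 1.679, G_1 = 10^(−2.25/10) = 0.5957
  Stage 2: F_2 = 10^(5.75/10) = 3.758, G_2 = 10^(−5.75/10) = 0.2661
  Stage 3: F_3 = 10^(5.41/10) = 3.475, G_3 = 10^(−5.05/10) = 0.3126
  Stage 4: F_4 = 10^(7.55/10) = 5.689, G_4 = 10^(39.3/10) = 8511
Friis cascade:
  F = 1.679 + (3.758 − 1)/0.5957 + (3.475 − 1)/0.1585 + (5.689 − 1)/0.04955 = 116.6
NF = 10 log₁₀(116.6) = 20.67 dB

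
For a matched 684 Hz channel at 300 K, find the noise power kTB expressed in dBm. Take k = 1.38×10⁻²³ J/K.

P_n = kTB = 1.38×10⁻²³ × 300 × 6.84×10² = 2.83×10⁻¹⁸ W
In dBm: 10 log₁₀(2.83×10⁻¹⁸ / 10⁻³) = −145.5 dBm

−145.5 dBm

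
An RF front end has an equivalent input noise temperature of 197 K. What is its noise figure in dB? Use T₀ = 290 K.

2.25 dB

F = 1 + T_e/T₀ = 1 + 197/290 = 1.67931
NF = 10 log₁₀(1.67931) = 2.25 dB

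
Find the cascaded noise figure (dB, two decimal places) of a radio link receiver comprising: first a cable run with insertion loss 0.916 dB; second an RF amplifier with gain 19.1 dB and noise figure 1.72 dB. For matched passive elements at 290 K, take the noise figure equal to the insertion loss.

Convert to linear (a loss of L dB is a gain of −L dB): F_i = 10^(NF_i/10), G_i = 10^(G_i,dB/10)
  Stage 1: F_1 = 10^(0.916/10) = 1.235, G_1 = 10^(−0.916/10) = 0.8098
  Stage 2: F_2 = 10^(1.72/10) = 1.486, G_2 = 10^(19.1/10) = 81.28
Friis cascade:
  F = 1.235 + (1.486 − 1)/0.8098 = 1.835
NF = 10 log₁₀(1.835) = 2.64 dB

2.64 dB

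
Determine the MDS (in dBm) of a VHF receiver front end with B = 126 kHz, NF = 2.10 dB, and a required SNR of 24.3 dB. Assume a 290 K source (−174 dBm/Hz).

−96.6 dBm

Sensitivity = −174 + 10 log₁₀(B) + NF + SNR_min
= −174 + 51 + 2.10 + 24.3
= −96.60 dBm → −96.6 dBm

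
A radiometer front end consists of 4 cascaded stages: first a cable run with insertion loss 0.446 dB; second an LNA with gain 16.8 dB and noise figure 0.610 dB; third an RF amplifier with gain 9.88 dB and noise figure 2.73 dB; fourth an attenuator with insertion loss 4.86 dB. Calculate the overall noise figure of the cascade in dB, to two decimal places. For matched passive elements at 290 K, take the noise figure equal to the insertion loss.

Convert to linear (a loss of L dB is a gain of −L dB): F_i = 10^(NF_i/10), G_i = 10^(G_i,dB/10)
  Stage 1: F_1 = 10^(0.446/10) = 1.108, G_1 = 10^(−0.446/10) = 0.9024
  Stage 2: F_2 = 10^(0.610/10) = 1.151, G_2 = 10^(16.8/10) = 47.86
  Stage 3: F_3 = 10^(2.73/10) = 1.875, G_3 = 10^(9.88/10) = 9.727
  Stage 4: F_4 = 10^(4.86/10) = 3.062, G_4 = 10^(−4.86/10) = 0.3266
Friis cascade:
  F = 1.108 + (1.151 − 1)/0.9024 + (1.875 − 1)/43.19 + (3.062 − 1)/420.1 = 1.300
NF = 10 log₁₀(1.300) = 1.14 dB

1.14 dB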